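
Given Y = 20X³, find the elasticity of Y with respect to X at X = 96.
Elasticity = 3

Elasticity = (dY/dX) · (X/Y)

dY/dX = 60·X²
At X = 96: dY/dX = 552960, Y = 17694720

Elasticity = 552960 · (96 / 17694720) = 3

Interpretation: for a small percentage change in X, the percentage change in Y is approximately 3.00 times as large.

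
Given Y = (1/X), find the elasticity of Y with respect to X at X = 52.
Elasticity = -1

Elasticity = (dY/dX) · (X/Y)

dY/dX = -1/X²
At X = 52: dY/dX = -1/2704, Y = 1/52

Elasticity = (-1/2704) · (52 / (1/52)) = -1

Interpretation: for a small percentage change in X, the percentage change in Y is approximately -1.00 times as large.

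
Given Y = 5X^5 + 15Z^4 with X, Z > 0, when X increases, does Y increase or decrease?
Y increases

Taking the partial derivative:
∂Y/∂X = 25X^4

∂Y/∂X = 25X^4 > 0 (assuming positive values)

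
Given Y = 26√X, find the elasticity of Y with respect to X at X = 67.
Elasticity = 1/2

Elasticity = (dY/dX) · (X/Y)

dY/dX = 13/√X
At X = 67: dY/dX = 13·√67/67, Y = 26·√67

Elasticity = (13·√67/67) · (67 / (26·√67)) = 1/2

Interpretation: for a small percentage change in X, the percentage change in Y is approximately 0.50 times as large.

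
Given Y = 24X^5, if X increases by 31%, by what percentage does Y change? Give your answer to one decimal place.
285.8%

For Y = 24X^5:
If X → X(1 + 0.31)
Then Y → Y · (1 + 0.31)^5
     ≈ Y · 3.8579

Percentage change = ((1 + 0.31)^5 − 1) × 100% ≈ 285.8%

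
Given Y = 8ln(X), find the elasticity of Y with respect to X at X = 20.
Elasticity = 1/ln(20) ≈ 0.3338

Elasticity = (dY/dX) · (X/Y)

dY/dX = 8/X
At X = 20: dY/dX = 2/5, Y = 8·ln(20)

Elasticity = (2/5) · (20 / (8·ln(20))) = 1/ln(20) ≈ 0.3338

Interpretation: for a small percentage change in X, the percentage change in Y is approximately 0.33 times as large.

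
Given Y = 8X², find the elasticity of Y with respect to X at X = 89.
Elasticity = 2

Elasticity = (dY/dX) · (X/Y)

dY/dX = 16·X
At X = 89: dY/dX = 1424, Y = 63368

Elasticity = 1424 · (89 / 63368) = 2

Interpretation: for a small percentage change in X, the percentage change in Y is approximately 2.00 times as large.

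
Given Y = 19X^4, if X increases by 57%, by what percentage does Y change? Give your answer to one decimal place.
507.6%

For Y = 19X^4:
If X → X(1 + 0.57)
Then Y → Y · (1 + 0.57)^4
     ≈ Y · 6.0757

Percentage change = ((1 + 0.57)^4 − 1) × 100% ≈ 507.6%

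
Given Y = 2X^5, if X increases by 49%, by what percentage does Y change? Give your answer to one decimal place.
634.4%

For Y = 2X^5:
If X → X(1 + 0.49)
Then Y → Y · (1 + 0.49)^5
     ≈ Y · 7.3440

Percentage change = ((1 + 0.49)^5 − 1) × 100% ≈ 634.4%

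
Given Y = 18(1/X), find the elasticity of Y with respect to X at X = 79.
Elasticity = -1

Elasticity = (dY/dX) · (X/Y)

dY/dX = -18/X²
At X = 79: dY/dX = -18/6241, Y = 18/79

Elasticity = (-18/6241) · (79 / (18/79)) = -1

Interpretation: for a small percentage change in X, the percentage change in Y is approximately -1.00 times as large.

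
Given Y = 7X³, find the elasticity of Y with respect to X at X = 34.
Elasticity = 3

Elasticity = (dY/dX) · (X/Y)

dY/dX = 21·X²
At X = 34: dY/dX = 24276, Y = 275128

Elasticity = 24276 · (34 / 275128) = 3

Interpretation: for a small percentage change in X, the percentage change in Y is approximately 3.00 times as large.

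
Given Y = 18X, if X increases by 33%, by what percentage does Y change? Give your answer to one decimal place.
33.0%

For Y = 18X:
If X → X(1 + 0.33)
Then Y → Y · (1 + 0.33)^1
     = Y · 1.3300

Percentage change = ((1 + 0.33)^1 − 1) × 100% = 33.0%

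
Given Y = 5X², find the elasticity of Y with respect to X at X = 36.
Elasticity = 2

Elasticity = (dY/dX) · (X/Y)

dY/dX = 10·X
At X = 36: dY/dX = 360, Y = 6480

Elasticity = 360 · (36 / 6480) = 2

Interpretation: for a small percentage change in X, the percentage change in Y is approximately 2.00 times as large.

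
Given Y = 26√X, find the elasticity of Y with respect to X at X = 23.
Elasticity = 1/2

Elasticity = (dY/dX) · (X/Y)

dY/dX = 13/√X
At X = 23: dY/dX = 13·√23/23, Y = 26·√23

Elasticity = (13·√23/23) · (23 / (26·√23)) = 1/2

Interpretation: for a small percentage change in X, the percentage change in Y is approximately 0.50 times as large.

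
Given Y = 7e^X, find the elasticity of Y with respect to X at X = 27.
Elasticity = 27

Elasticity = (dY/dX) · (X/Y)

dY/dX = 7·e^X
At X = 27: dY/dX = 7·e^27, Y = 7·e^27

Elasticity = (7·e^27) · (27 / (7·e^27)) = 27

Interpretation: for a small percentage change in X, the percentage change in Y is approximately 27.00 times as large.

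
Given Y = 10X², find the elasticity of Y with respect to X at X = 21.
Elasticity = 2

Elasticity = (dY/dX) · (X/Y)

dY/dX = 20·X
At X = 21: dY/dX = 420, Y = 4410

Elasticity = 420 · (21 / 4410) = 2

Interpretation: for a small percentage change in X, the percentage change in Y is approximately 2.00 times as large.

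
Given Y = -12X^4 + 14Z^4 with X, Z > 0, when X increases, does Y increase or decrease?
Y decreases

Taking the partial derivative:
∂Y/∂X = -48X^3

∂Y/∂X = -48X^3 < 0 (assuming positive values)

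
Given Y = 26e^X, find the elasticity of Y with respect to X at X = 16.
Elasticity = 16

Elasticity = (dY/dX) · (X/Y)

dY/dX = 26·e^X
At X = 16: dY/dX = 26·e^16, Y = 26·e^16

Elasticity = (26·e^16) · (16 / (26·e^16)) = 16

Interpretation: for a small percentage change in X, the percentage change in Y is approximately 16.00 times as large.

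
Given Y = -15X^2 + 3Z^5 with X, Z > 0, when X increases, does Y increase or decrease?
Y decreases

Taking the partial derivative:
∂Y/∂X = -30X

∂Y/∂X = -30X < 0 (assuming positive values)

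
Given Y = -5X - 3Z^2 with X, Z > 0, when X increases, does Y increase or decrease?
Y decreases

Taking the partial derivative:
∂Y/∂X = -5

∂Y/∂X = -5 < 0 (assuming positive values)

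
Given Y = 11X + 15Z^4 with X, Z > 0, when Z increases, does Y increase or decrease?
Y increases

Taking the partial derivative:
∂Y/∂Z = 60Z^3

∂Y/∂Z = 60Z^3 > 0 (assuming positive values)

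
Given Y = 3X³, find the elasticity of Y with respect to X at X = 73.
Elasticity = 3

Elasticity = (dY/dX) · (X/Y)

dY/dX = 9·X²
At X = 73: dY/dX = 47961, Y = 1167051

Elasticity = 47961 · (73 / 1167051) = 3

Interpretation: for a small percentage change in X, the percentage change in Y is approximately 3.00 times as large.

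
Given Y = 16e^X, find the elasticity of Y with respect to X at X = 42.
Elasticity = 42

Elasticity = (dY/dX) · (X/Y)

dY/dX = 16·e^X
At X = 42: dY/dX = 16·e^42, Y = 16·e^42

Elasticity = (16·e^42) · (42 / (16·e^42)) = 42

Interpretation: for a small percentage change in X, the percentage change in Y is approximately 42.00 times as large.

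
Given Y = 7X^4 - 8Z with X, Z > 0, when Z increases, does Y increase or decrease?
Y decreases

Taking the partial derivative:
∂Y/∂Z = -8

∂Y/∂Z = -8 < 0 (assuming positive values)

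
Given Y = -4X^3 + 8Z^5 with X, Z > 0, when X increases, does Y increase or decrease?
Y decreases

Taking the partial derivative:
∂Y/∂X = -12X^2

∂Y/∂X = -12X^2 < 0 (assuming positive values)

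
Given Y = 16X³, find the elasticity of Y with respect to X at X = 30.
Elasticity = 3

Elasticity = (dY/dX) · (X/Y)

dY/dX = 48·X²
At X = 30: dY/dX = 43200, Y = 432000

Elasticity = 43200 · (30 / 432000) = 3

Interpretation: for a small percentage change in X, the percentage change in Y is approximately 3.00 times as large.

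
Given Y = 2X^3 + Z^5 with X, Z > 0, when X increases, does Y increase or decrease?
Y increases

Taking the partial derivative:
∂Y/∂X = 6X^2

∂Y/∂X = 6X^2 > 0 (assuming positive values)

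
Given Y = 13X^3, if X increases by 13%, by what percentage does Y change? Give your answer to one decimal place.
44.3%

For Y = 13X^3:
If X → X(1 + 0.13)
Then Y → Y · (1 + 0.13)^3
     ≈ Y · 1.4429

Percentage change = ((1 + 0.13)^3 − 1) × 100% ≈ 44.3%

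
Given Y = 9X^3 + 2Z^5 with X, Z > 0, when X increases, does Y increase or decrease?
Y increases

Taking the partial derivative:
∂Y/∂X = 27X^2

∂Y/∂X = 27X^2 > 0 (assuming positive values)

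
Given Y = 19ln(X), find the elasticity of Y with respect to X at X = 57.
Elasticity = 1/ln(57) ≈ 0.2473

Elasticity = (dY/dX) · (X/Y)

dY/dX = 19/X
At X = 57: dY/dX = 1/3, Y = 19·ln(57)

Elasticity = (1/3) · (57 / (19·ln(57))) = 1/ln(57) ≈ 0.2473

Interpretation: for a small percentage change in X, the percentage change in Y is approximately 0.25 times as large.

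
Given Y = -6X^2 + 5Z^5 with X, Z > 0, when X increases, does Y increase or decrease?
Y decreases

Taking the partial derivative:
∂Y/∂X = -12X

∂Y/∂X = -12X < 0 (assuming positive values)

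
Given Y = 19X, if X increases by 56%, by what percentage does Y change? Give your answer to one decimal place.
56.0%

For Y = 19X:
If X → X(1 + 0.56)
Then Y → Y · (1 + 0.56)^1
     = Y · 1.5600

Percentage change = ((1 + 0.56)^1 − 1) × 100% = 56.0%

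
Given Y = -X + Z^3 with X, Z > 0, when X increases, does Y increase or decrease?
Y decreases

Taking the partial derivative:
∂Y/∂X = -1

∂Y/∂X = -1 < 0 (assuming positive values)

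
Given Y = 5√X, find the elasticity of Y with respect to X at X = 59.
Elasticity = 1/2

Elasticity = (dY/dX) · (X/Y)

dY/dX = 5/(2·√X)
At X = 59: dY/dX = 5·√59/118, Y = 5·√59

Elasticity = (5·√59/118) · (59 / (5·√59)) = 1/2

Interpretation: for a small percentage change in X, the percentage change in Y is approximately 0.50 times as large.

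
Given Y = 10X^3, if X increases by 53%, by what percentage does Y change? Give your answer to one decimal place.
258.2%

For Y = 10X^3:
If X → X(1 + 0.53)
Then Y → Y · (1 + 0.53)^3
     ≈ Y · 3.5816

Percentage change = ((1 + 0.53)^3 − 1) × 100% ≈ 258.2%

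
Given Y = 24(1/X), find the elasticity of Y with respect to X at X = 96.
Elasticity = -1

Elasticity = (dY/dX) · (X/Y)

dY/dX = -24/X²
At X = 96: dY/dX = -1/384, Y = 1/4

Elasticity = (-1/384) · (96 / (1/4)) = -1

Interpretation: for a small percentage change in X, the percentage change in Y is approximately -1.00 times as large.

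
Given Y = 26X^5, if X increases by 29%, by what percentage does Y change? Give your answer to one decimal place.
257.2%

For Y = 26X^5:
If X → X(1 + 0.29)
Then Y → Y · (1 + 0.29)^5
     ≈ Y · 3.5723

Percentage change = ((1 + 0.29)^5 − 1) × 100% ≈ 257.2%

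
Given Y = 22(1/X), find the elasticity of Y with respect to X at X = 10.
Elasticity = -1

Elasticity = (dY/dX) · (X/Y)

dY/dX = -22/X²
At X = 10: dY/dX = -11/50, Y = 11/5

Elasticity = (-11/50) · (10 / (11/5)) = -1

Interpretation: for a small percentage change in X, the percentage change in Y is approximately -1.00 times as large.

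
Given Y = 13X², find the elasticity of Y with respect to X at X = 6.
Elasticity = 2

Elasticity = (dY/dX) · (X/Y)

dY/dX = 26·X
At X = 6: dY/dX = 156, Y = 468

Elasticity = 156 · (6 / 468) = 2

Interpretation: for a small percentage change in X, the percentage change in Y is approximately 2.00 times as large.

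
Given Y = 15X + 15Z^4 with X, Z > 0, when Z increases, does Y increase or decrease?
Y increases

Taking the partial derivative:
∂Y/∂Z = 60Z^3

∂Y/∂Z = 60Z^3 > 0 (assuming positive values)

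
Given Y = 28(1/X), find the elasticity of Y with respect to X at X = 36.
Elasticity = -1

Elasticity = (dY/dX) · (X/Y)

dY/dX = -28/X²
At X = 36: dY/dX = -7/324, Y = 7/9

Elasticity = (-7/324) · (36 / (7/9)) = -1

Interpretation: for a small percentage change in X, the percentage change in Y is approximately -1.00 times as large.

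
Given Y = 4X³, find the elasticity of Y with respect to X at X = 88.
Elasticity = 3

Elasticity = (dY/dX) · (X/Y)

dY/dX = 12·X²
At X = 88: dY/dX = 92928, Y = 2725888

Elasticity = 92928 · (88 / 2725888) = 3

Interpretation: for a small percentage change in X, the percentage change in Y is approximately 3.00 times as large.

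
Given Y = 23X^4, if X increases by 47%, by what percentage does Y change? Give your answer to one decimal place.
366.9%

For Y = 23X^4:
If X → X(1 + 0.47)
Then Y → Y · (1 + 0.47)^4
     ≈ Y · 4.6695

Percentage change = ((1 + 0.47)^4 − 1) × 100% ≈ 366.9%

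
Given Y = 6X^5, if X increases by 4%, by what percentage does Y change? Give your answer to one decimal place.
21.7%

For Y = 6X^5:
If X → X(1 + 0.04)
Then Y → Y · (1 + 0.04)^5
     ≈ Y · 1.2167

Percentage change = ((1 + 0.04)^5 − 1) × 100% ≈ 21.7%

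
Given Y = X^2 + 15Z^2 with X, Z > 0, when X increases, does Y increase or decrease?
Y increases

Taking the partial derivative:
∂Y/∂X = 2X

∂Y/∂X = 2X > 0 (assuming positive values)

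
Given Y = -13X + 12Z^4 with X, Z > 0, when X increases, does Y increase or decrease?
Y decreases

Taking the partial derivative:
∂Y/∂X = -13

∂Y/∂X = -13 < 0 (assuming positive values)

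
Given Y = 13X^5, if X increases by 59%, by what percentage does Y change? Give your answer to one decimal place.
916.2%

For Y = 13X^5:
If X → X(1 + 0.59)
Then Y → Y · (1 + 0.59)^5
     ≈ Y · 10.1622

Percentage change = ((1 + 0.59)^5 − 1) × 100% ≈ 916.2%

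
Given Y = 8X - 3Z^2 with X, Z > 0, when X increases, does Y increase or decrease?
Y increases

Taking the partial derivative:
∂Y/∂X = 8

∂Y/∂X = 8 > 0 (assuming positive values)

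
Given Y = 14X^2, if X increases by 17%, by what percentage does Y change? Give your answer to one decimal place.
36.9%

For Y = 14X^2:
If X → X(1 + 0.17)
Then Y → Y · (1 + 0.17)^2
     = Y · 1.3689

Percentage change = ((1 + 0.17)^2 − 1) × 100% ≈ 36.9%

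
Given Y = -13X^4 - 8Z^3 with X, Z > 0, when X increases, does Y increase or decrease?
Y decreases

Taking the partial derivative:
∂Y/∂X = -52X^3

∂Y/∂X = -52X^3 < 0 (assuming positive values)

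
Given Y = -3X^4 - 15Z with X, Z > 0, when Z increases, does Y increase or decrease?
Y decreases

Taking the partial derivative:
∂Y/∂Z = -15

∂Y/∂Z = -15 < 0 (assuming positive values)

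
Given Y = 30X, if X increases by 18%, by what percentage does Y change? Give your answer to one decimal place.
18.0%

For Y = 30X:
If X → X(1 + 0.18)
Then Y → Y · (1 + 0.18)^1
     = Y · 1.1800

Percentage change = ((1 + 0.18)^1 − 1) × 100% = 18.0%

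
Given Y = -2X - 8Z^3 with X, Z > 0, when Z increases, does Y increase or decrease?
Y decreases

Taking the partial derivative:
∂Y/∂Z = -24Z^2

∂Y/∂Z = -24Z^2 < 0 (assuming positive values)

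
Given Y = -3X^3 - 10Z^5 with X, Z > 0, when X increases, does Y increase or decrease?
Y decreases

Taking the partial derivative:
∂Y/∂X = -9X^2

∂Y/∂X = -9X^2 < 0 (assuming positive values)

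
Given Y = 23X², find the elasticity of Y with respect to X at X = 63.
Elasticity = 2

Elasticity = (dY/dX) · (X/Y)

dY/dX = 46·X
At X = 63: dY/dX = 2898, Y = 91287

Elasticity = 2898 · (63 / 91287) = 2

Interpretation: for a small percentage change in X, the percentage change in Y is approximately 2.00 times as large.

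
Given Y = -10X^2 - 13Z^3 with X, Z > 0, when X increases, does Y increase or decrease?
Y decreases

Taking the partial derivative:
∂Y/∂X = -20X

∂Y/∂X = -20X < 0 (assuming positive values)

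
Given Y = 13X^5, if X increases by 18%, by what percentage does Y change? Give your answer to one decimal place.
128.8%

For Y = 13X^5:
If X → X(1 + 0.18)
Then Y → Y · (1 + 0.18)^5
     ≈ Y · 2.2878

Percentage change = ((1 + 0.18)^5 − 1) × 100% ≈ 128.8%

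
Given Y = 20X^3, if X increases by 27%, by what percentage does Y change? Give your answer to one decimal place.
104.8%

For Y = 20X^3:
If X → X(1 + 0.27)
Then Y → Y · (1 + 0.27)^3
     ≈ Y · 2.0484

Percentage change = ((1 + 0.27)^3 − 1) × 100% ≈ 104.8%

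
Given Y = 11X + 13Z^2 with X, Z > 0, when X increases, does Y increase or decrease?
Y increases

Taking the partial derivative:
∂Y/∂X = 11

∂Y/∂X = 11 > 0 (assuming positive values)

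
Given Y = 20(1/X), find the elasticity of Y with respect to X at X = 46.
Elasticity = -1

Elasticity = (dY/dX) · (X/Y)

dY/dX = -20/X²
At X = 46: dY/dX = -5/529, Y = 10/23

Elasticity = (-5/529) · (46 / (10/23)) = -1

Interpretation: for a small percentage change in X, the percentage change in Y is approximately -1.00 times as large.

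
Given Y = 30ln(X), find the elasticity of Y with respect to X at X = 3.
Elasticity = 1/ln(3) ≈ 0.9102

Elasticity = (dY/dX) · (X/Y)

dY/dX = 30/X
At X = 3: dY/dX = 10, Y = 30·ln(3)

Elasticity = 10 · (3 / (30·ln(3))) = 1/ln(3) ≈ 0.9102

Interpretation: for a small percentage change in X, the percentage change in Y is approximately 0.91 times as large.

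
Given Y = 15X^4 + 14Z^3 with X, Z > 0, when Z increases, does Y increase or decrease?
Y increases

Taking the partial derivative:
∂Y/∂Z = 42Z^2

∂Y/∂Z = 42Z^2 > 0 (assuming positive values)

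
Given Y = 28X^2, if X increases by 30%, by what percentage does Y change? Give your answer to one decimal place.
69.0%

For Y = 28X^2:
If X → X(1 + 0.3)
Then Y → Y · (1 + 0.3)^2
     = Y · 1.6900

Percentage change = ((1 + 0.3)^2 − 1) × 100% = 69.0%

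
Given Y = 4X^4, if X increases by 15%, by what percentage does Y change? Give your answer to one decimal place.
74.9%

For Y = 4X^4:
If X → X(1 + 0.15)
Then Y → Y · (1 + 0.15)^4
     ≈ Y · 1.7490

Percentage change = ((1 + 0.15)^4 − 1) × 100% ≈ 74.9%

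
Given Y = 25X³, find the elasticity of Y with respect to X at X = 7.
Elasticity = 3

Elasticity = (dY/dX) · (X/Y)

dY/dX = 75·X²
At X = 7: dY/dX = 3675, Y = 8575

Elasticity = 3675 · (7 / 8575) = 3

Interpretation: for a small percentage change in X, the percentage change in Y is approximately 3.00 times as large.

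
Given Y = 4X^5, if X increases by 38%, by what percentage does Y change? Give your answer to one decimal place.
400.5%

For Y = 4X^5:
If X → X(1 + 0.38)
Then Y → Y · (1 + 0.38)^5
     ≈ Y · 5.0049

Percentage change = ((1 + 0.38)^5 − 1) × 100% ≈ 400.5%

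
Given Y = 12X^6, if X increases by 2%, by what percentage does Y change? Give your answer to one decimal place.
12.6%

For Y = 12X^6:
If X → X(1 + 0.02)
Then Y → Y · (1 + 0.02)^6
     ≈ Y · 1.1262

Percentage change = ((1 + 0.02)^6 − 1) × 100% ≈ 12.6%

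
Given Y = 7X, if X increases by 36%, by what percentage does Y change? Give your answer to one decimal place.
36.0%

For Y = 7X:
If X → X(1 + 0.36)
Then Y → Y · (1 + 0.36)^1
     = Y · 1.3600

Percentage change = ((1 + 0.36)^1 − 1) × 100% = 36.0%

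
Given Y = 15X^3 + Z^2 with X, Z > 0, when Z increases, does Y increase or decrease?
Y increases

Taking the partial derivative:
∂Y/∂Z = 2Z

∂Y/∂Z = 2Z > 0 (assuming positive values)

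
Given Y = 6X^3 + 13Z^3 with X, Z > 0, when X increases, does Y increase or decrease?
Y increases

Taking the partial derivative:
∂Y/∂X = 18X^2

∂Y/∂X = 18X^2 > 0 (assuming positive values)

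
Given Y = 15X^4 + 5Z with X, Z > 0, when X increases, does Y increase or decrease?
Y increases

Taking the partial derivative:
∂Y/∂X = 60X^3

∂Y/∂X = 60X^3 > 0 (assuming positive values)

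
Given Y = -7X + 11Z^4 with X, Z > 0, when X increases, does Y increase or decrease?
Y decreases

Taking the partial derivative:
∂Y/∂X = -7

∂Y/∂X = -7 < 0 (assuming positive values)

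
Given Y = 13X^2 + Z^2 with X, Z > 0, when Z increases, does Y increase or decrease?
Y increases

Taking the partial derivative:
∂Y/∂Z = 2Z

∂Y/∂Z = 2Z > 0 (assuming positive values)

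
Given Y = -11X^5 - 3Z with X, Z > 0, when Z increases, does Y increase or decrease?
Y decreases

Taking the partial derivative:
∂Y/∂Z = -3

∂Y/∂Z = -3 < 0 (assuming positive values)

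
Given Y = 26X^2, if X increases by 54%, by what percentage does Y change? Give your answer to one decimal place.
137.2%

For Y = 26X^2:
If X → X(1 + 0.54)
Then Y → Y · (1 + 0.54)^2
     = Y · 2.3716

Percentage change = ((1 + 0.54)^2 − 1) × 100% ≈ 137.2%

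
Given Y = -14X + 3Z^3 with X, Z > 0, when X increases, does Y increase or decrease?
Y decreases

Taking the partial derivative:
∂Y/∂X = -14

∂Y/∂X = -14 < 0 (assuming positive values)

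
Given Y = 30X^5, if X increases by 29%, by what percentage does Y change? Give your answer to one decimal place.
257.2%

For Y = 30X^5:
If X → X(1 + 0.29)
Then Y → Y · (1 + 0.29)^5
     ≈ Y · 3.5723

Percentage change = ((1 + 0.29)^5 − 1) × 100% ≈ 257.2%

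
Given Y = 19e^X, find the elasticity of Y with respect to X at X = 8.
Elasticity = 8

Elasticity = (dY/dX) · (X/Y)

dY/dX = 19·e^X
At X = 8: dY/dX = 19·e^8, Y = 19·e^8

Elasticity = (19·e^8) · (8 / (19·e^8)) = 8

Interpretation: for a small percentage change in X, the percentage change in Y is approximately 8.00 times as large.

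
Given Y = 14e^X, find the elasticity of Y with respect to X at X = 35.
Elasticity = 35

Elasticity = (dY/dX) · (X/Y)

dY/dX = 14·e^X
At X = 35: dY/dX = 14·e^35, Y = 14·e^35

Elasticity = (14·e^35) · (35 / (14·e^35)) = 35

Interpretation: for a small percentage change in X, the percentage change in Y is approximately 35.00 times as large.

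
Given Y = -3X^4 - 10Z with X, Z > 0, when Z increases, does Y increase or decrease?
Y decreases

Taking the partial derivative:
∂Y/∂Z = -10

∂Y/∂Z = -10 < 0 (assuming positive values)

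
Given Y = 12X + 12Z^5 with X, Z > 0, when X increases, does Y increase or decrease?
Y increases

Taking the partial derivative:
∂Y/∂X = 12

∂Y/∂X = 12 > 0 (assuming positive values)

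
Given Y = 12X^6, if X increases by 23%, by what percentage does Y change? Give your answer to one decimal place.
246.3%

For Y = 12X^6:
If X → X(1 + 0.23)
Then Y → Y · (1 + 0.23)^6
     ≈ Y · 3.4628

Percentage change = ((1 + 0.23)^6 − 1) × 100% ≈ 246.3%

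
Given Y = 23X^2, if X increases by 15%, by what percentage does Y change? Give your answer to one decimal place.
32.3%

For Y = 23X^2:
If X → X(1 + 0.15)
Then Y → Y · (1 + 0.15)^2
     = Y · 1.3225

Percentage change = ((1 + 0.15)^2 − 1) × 100% ≈ 32.3%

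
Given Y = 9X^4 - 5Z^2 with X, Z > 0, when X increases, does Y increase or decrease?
Y increases

Taking the partial derivative:
∂Y/∂X = 36X^3

∂Y/∂X = 36X^3 > 0 (assuming positive values)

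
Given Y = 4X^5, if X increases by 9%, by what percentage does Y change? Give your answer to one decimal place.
53.9%

For Y = 4X^5:
If X → X(1 + 0.09)
Then Y → Y · (1 + 0.09)^5
     ≈ Y · 1.5386

Percentage change = ((1 + 0.09)^5 − 1) × 100% ≈ 53.9%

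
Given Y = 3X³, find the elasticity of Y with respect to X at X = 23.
Elasticity = 3

Elasticity = (dY/dX) · (X/Y)

dY/dX = 9·X²
At X = 23: dY/dX = 4761, Y = 36501

Elasticity = 4761 · (23 / 36501) = 3

Interpretation: for a small percentage change in X, the percentage change in Y is approximately 3.00 times as large.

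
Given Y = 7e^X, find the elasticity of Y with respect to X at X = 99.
Elasticity = 99

Elasticity = (dY/dX) · (X/Y)

dY/dX = 7·e^X
At X = 99: dY/dX = 7·e^99, Y = 7·e^99

Elasticity = (7·e^99) · (99 / (7·e^99)) = 99

Interpretation: for a small percentage change in X, the percentage change in Y is approximately 99.00 times as large.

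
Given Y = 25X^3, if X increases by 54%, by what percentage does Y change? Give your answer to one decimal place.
265.2%

For Y = 25X^3:
If X → X(1 + 0.54)
Then Y → Y · (1 + 0.54)^3
     ≈ Y · 3.6523

Percentage change = ((1 + 0.54)^3 − 1) × 100% ≈ 265.2%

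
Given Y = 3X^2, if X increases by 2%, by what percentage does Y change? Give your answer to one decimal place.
4.0%

For Y = 3X^2:
If X → X(1 + 0.02)
Then Y → Y · (1 + 0.02)^2
     = Y · 1.0404

Percentage change = ((1 + 0.02)^2 − 1) × 100% ≈ 4.0%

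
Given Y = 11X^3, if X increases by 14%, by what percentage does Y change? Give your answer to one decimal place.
48.2%

For Y = 11X^3:
If X → X(1 + 0.14)
Then Y → Y · (1 + 0.14)^3
     ≈ Y · 1.4815

Percentage change = ((1 + 0.14)^3 − 1) × 100% ≈ 48.2%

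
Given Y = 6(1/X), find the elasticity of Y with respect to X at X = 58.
Elasticity = -1

Elasticity = (dY/dX) · (X/Y)

dY/dX = -6/X²
At X = 58: dY/dX = -3/1682, Y = 3/29

Elasticity = (-3/1682) · (58 / (3/29)) = -1

Interpretation: for a small percentage change in X, the percentage change in Y is approximately -1.00 times as large.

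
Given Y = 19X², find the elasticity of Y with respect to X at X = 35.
Elasticity = 2

Elasticity = (dY/dX) · (X/Y)

dY/dX = 38·X
At X = 35: dY/dX = 1330, Y = 23275

Elasticity = 1330 · (35 / 23275) = 2

Interpretation: for a small percentage change in X, the percentage change in Y is approximately 2.00 times as large.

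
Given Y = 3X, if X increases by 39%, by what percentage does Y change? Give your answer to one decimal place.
39.0%

For Y = 3X:
If X → X(1 + 0.39)
Then Y → Y · (1 + 0.39)^1
     = Y · 1.3900

Percentage change = ((1 + 0.39)^1 − 1) × 100% = 39.0%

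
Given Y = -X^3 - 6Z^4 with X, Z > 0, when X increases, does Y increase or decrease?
Y decreases

Taking the partial derivative:
∂Y/∂X = -3X^2

∂Y/∂X = -3X^2 < 0 (assuming positive values)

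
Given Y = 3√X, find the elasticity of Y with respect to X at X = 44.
Elasticity = 1/2

Elasticity = (dY/dX) · (X/Y)

dY/dX = 3/(2·√X)
At X = 44: dY/dX = 3·√11/44, Y = 6·√11

Elasticity = (3·√11/44) · (44 / (6·√11)) = 1/2

Interpretation: for a small percentage change in X, the percentage change in Y is approximately 0.50 times as large.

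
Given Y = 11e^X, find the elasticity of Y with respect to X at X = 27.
Elasticity = 27

Elasticity = (dY/dX) · (X/Y)

dY/dX = 11·e^X
At X = 27: dY/dX = 11·e^27, Y = 11·e^27

Elasticity = (11·e^27) · (27 / (11·e^27)) = 27

Interpretation: for a small percentage change in X, the percentage change in Y is approximately 27.00 times as large.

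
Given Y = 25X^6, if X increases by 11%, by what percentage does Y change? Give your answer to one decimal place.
87.0%

For Y = 25X^6:
If X → X(1 + 0.11)
Then Y → Y · (1 + 0.11)^6
     ≈ Y · 1.8704

Percentage change = ((1 + 0.11)^6 − 1) × 100% ≈ 87.0%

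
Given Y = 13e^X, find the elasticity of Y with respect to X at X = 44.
Elasticity = 44

Elasticity = (dY/dX) · (X/Y)

dY/dX = 13·e^X
At X = 44: dY/dX = 13·e^44, Y = 13·e^44

Elasticity = (13·e^44) · (44 / (13·e^44)) = 44

Interpretation: for a small percentage change in X, the percentage change in Y is approximately 44.00 times as large.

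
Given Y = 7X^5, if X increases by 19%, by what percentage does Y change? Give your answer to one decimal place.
138.6%

For Y = 7X^5:
If X → X(1 + 0.19)
Then Y → Y · (1 + 0.19)^5
     ≈ Y · 2.3864

Percentage change = ((1 + 0.19)^5 − 1) × 100% ≈ 138.6%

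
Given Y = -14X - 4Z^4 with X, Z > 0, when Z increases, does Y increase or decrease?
Y decreases

Taking the partial derivative:
∂Y/∂Z = -16Z^3

∂Y/∂Z = -16Z^3 < 0 (assuming positive values)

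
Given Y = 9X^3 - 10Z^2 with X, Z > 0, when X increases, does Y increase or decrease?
Y increases

Taking the partial derivative:
∂Y/∂X = 27X^2

∂Y/∂X = 27X^2 > 0 (assuming positive values)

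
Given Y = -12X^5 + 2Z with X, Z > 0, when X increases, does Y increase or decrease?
Y decreases

Taking the partial derivative:
∂Y/∂X = -60X^4

∂Y/∂X = -60X^4 < 0 (assuming positive values)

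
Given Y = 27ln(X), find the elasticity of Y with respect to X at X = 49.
Elasticity = 1/ln(49) ≈ 0.2569

Elasticity = (dY/dX) · (X/Y)

dY/dX = 27/X
At X = 49: dY/dX = 27/49, Y = 27·ln(49)

Elasticity = (27/49) · (49 / (27·ln(49))) = 1/ln(49) ≈ 0.2569

Interpretation: for a small percentage change in X, the percentage change in Y is approximately 0.26 times as large.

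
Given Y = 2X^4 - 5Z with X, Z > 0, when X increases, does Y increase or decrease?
Y increases

Taking the partial derivative:
∂Y/∂X = 8X^3

∂Y/∂X = 8X^3 > 0 (assuming positive values)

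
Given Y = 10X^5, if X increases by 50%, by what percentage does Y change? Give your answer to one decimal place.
659.4%

For Y = 10X^5:
If X → X(1 + 0.5)
Then Y → Y · (1 + 0.5)^5
     ≈ Y · 7.5938

Percentage change = ((1 + 0.5)^5 − 1) × 100% ≈ 659.4%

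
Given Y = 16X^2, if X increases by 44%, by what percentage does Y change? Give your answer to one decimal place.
107.4%

For Y = 16X^2:
If X → X(1 + 0.44)
Then Y → Y · (1 + 0.44)^2
     = Y · 2.0736

Percentage change = ((1 + 0.44)^2 − 1) × 100% ≈ 107.4%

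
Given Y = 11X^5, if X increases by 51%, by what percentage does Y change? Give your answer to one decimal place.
685.0%

For Y = 11X^5:
If X → X(1 + 0.51)
Then Y → Y · (1 + 0.51)^5
     ≈ Y · 7.8503

Percentage change = ((1 + 0.51)^5 − 1) × 100% ≈ 685.0%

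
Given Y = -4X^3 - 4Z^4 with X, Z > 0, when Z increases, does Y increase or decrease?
Y decreases

Taking the partial derivative:
∂Y/∂Z = -16Z^3

∂Y/∂Z = -16Z^3 < 0 (assuming positive values)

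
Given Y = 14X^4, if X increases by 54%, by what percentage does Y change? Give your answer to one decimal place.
462.4%

For Y = 14X^4:
If X → X(1 + 0.54)
Then Y → Y · (1 + 0.54)^4
     ≈ Y · 5.6245

Percentage change = ((1 + 0.54)^4 − 1) × 100% ≈ 462.4%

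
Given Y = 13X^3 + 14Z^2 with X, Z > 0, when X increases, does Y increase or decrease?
Y increases

Taking the partial derivative:
∂Y/∂X = 39X^2

∂Y/∂X = 39X^2 > 0 (assuming positive values)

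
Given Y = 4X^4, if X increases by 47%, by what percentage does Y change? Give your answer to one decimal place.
366.9%

For Y = 4X^4:
If X → X(1 + 0.47)
Then Y → Y · (1 + 0.47)^4
     ≈ Y · 4.6695

Percentage change = ((1 + 0.47)^4 − 1) × 100% ≈ 366.9%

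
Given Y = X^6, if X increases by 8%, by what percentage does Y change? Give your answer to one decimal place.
58.7%

For Y = X^6:
If X → X(1 + 0.08)
Then Y → Y · (1 + 0.08)^6
     ≈ Y · 1.5869

Percentage change = ((1 + 0.08)^6 − 1) × 100% ≈ 58.7%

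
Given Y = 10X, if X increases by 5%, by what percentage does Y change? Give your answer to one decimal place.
5.0%

For Y = 10X:
If X → X(1 + 0.05)
Then Y → Y · (1 + 0.05)^1
     = Y · 1.0500

Percentage change = ((1 + 0.05)^1 − 1) × 100% = 5.0%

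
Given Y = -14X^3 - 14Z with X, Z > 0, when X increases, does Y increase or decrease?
Y decreases

Taking the partial derivative:
∂Y/∂X = -42X^2

∂Y/∂X = -42X^2 < 0 (assuming positive values)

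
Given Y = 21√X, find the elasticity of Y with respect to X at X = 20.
Elasticity = 1/2

Elasticity = (dY/dX) · (X/Y)

dY/dX = 21/(2·√X)
At X = 20: dY/dX = 21·√5/20, Y = 42·√5

Elasticity = (21·√5/20) · (20 / (42·√5)) = 1/2

Interpretation: for a small percentage change in X, the percentage change in Y is approximately 0.50 times as large.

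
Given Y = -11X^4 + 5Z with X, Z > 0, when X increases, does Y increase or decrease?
Y decreases

Taking the partial derivative:
∂Y/∂X = -44X^3

∂Y/∂X = -44X^3 < 0 (assuming positive values)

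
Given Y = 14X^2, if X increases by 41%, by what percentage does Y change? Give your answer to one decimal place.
98.8%

For Y = 14X^2:
If X → X(1 + 0.41)
Then Y → Y · (1 + 0.41)^2
     = Y · 1.9881

Percentage change = ((1 + 0.41)^2 − 1) × 100% ≈ 98.8%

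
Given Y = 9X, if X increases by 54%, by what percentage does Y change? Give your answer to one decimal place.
54.0%

For Y = 9X:
If X → X(1 + 0.54)
Then Y → Y · (1 + 0.54)^1
     = Y · 1.5400

Percentage change = ((1 + 0.54)^1 − 1) × 100% = 54.0%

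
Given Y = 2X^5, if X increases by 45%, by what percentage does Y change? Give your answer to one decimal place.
541.0%

For Y = 2X^5:
If X → X(1 + 0.45)
Then Y → Y · (1 + 0.45)^5
     ≈ Y · 6.4097

Percentage change = ((1 + 0.45)^5 − 1) × 100% ≈ 541.0%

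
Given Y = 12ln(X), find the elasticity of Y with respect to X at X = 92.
Elasticity = 1/ln(92) ≈ 0.2212

Elasticity = (dY/dX) · (X/Y)

dY/dX = 12/X
At X = 92: dY/dX = 3/23, Y = 12·ln(92)

Elasticity = (3/23) · (92 / (12·ln(92))) = 1/ln(92) ≈ 0.2212

Interpretation: for a small percentage change in X, the percentage change in Y is approximately 0.22 times as large.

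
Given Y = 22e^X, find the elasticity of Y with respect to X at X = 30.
Elasticity = 30

Elasticity = (dY/dX) · (X/Y)

dY/dX = 22·e^X
At X = 30: dY/dX = 22·e^30, Y = 22·e^30

Elasticity = (22·e^30) · (30 / (22·e^30)) = 30

Interpretation: for a small percentage change in X, the percentage change in Y is approximately 30.00 times as large.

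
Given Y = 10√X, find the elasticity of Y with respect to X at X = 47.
Elasticity = 1/2

Elasticity = (dY/dX) · (X/Y)

dY/dX = 5/√X
At X = 47: dY/dX = 5·√47/47, Y = 10·√47

Elasticity = (5·√47/47) · (47 / (10·√47)) = 1/2

Interpretation: for a small percentage change in X, the percentage change in Y is approximately 0.50 times as large.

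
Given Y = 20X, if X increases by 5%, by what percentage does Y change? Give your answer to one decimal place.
5.0%

For Y = 20X:
If X → X(1 + 0.05)
Then Y → Y · (1 + 0.05)^1
     = Y · 1.0500

Percentage change = ((1 + 0.05)^1 − 1) × 100% = 5.0%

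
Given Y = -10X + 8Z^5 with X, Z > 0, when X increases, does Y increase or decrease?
Y decreases

Taking the partial derivative:
∂Y/∂X = -10

∂Y/∂X = -10 < 0 (assuming positive values)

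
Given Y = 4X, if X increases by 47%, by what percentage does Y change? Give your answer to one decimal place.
47.0%

For Y = 4X:
If X → X(1 + 0.47)
Then Y → Y · (1 + 0.47)^1
     = Y · 1.4700

Percentage change = ((1 + 0.47)^1 − 1) × 100% = 47.0%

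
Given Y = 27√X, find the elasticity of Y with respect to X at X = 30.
Elasticity = 1/2

Elasticity = (dY/dX) · (X/Y)

dY/dX = 27/(2·√X)
At X = 30: dY/dX = 9·√30/20, Y = 27·√30

Elasticity = (9·√30/20) · (30 / (27·√30)) = 1/2

Interpretation: for a small percentage change in X, the percentage change in Y is approximately 0.50 times as large.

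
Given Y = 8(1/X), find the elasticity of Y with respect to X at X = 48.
Elasticity = -1

Elasticity = (dY/dX) · (X/Y)

dY/dX = -8/X²
At X = 48: dY/dX = -1/288, Y = 1/6

Elasticity = (-1/288) · (48 / (1/6)) = -1

Interpretation: for a small percentage change in X, the percentage change in Y is approximately -1.00 times as large.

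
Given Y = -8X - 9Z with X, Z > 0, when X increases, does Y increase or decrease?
Y decreases

Taking the partial derivative:
∂Y/∂X = -8

∂Y/∂X = -8 < 0 (assuming positive values)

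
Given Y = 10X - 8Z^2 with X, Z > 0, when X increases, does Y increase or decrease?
Y increases

Taking the partial derivative:
∂Y/∂X = 10

∂Y/∂X = 10 > 0 (assuming positive values)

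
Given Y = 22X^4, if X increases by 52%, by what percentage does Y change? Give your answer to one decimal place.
433.8%

For Y = 22X^4:
If X → X(1 + 0.52)
Then Y → Y · (1 + 0.52)^4
     ≈ Y · 5.3379

Percentage change = ((1 + 0.52)^4 − 1) × 100% ≈ 433.8%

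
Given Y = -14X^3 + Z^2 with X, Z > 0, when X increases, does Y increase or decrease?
Y decreases

Taking the partial derivative:
∂Y/∂X = -42X^2

∂Y/∂X = -42X^2 < 0 (assuming positive values)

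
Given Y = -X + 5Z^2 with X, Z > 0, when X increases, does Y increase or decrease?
Y decreases

Taking the partial derivative:
∂Y/∂X = -1

∂Y/∂X = -1 < 0 (assuming positive values)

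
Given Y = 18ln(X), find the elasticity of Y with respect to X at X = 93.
Elasticity = 1/ln(93) ≈ 0.2206

Elasticity = (dY/dX) · (X/Y)

dY/dX = 18/X
At X = 93: dY/dX = 6/31, Y = 18·ln(93)

Elasticity = (6/31) · (93 / (18·ln(93))) = 1/ln(93) ≈ 0.2206

Interpretation: for a small percentage change in X, the percentage change in Y is approximately 0.22 times as large.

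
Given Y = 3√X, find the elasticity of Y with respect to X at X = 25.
Elasticity = 1/2

Elasticity = (dY/dX) · (X/Y)

dY/dX = 3/(2·√X)
At X = 25: dY/dX = 3/10, Y = 15

Elasticity = (3/10) · (25 / 15) = 1/2

Interpretation: for a small percentage change in X, the percentage change in Y is approximately 0.50 times as large.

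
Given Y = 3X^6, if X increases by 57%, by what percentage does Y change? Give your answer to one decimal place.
1397.6%

For Y = 3X^6:
If X → X(1 + 0.57)
Then Y → Y · (1 + 0.57)^6
     ≈ Y · 14.9761

Percentage change = ((1 + 0.57)^6 − 1) × 100% ≈ 1397.6%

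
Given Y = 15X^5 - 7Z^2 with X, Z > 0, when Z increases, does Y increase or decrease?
Y decreases

Taking the partial derivative:
∂Y/∂Z = -14Z

∂Y/∂Z = -14Z < 0 (assuming positive values)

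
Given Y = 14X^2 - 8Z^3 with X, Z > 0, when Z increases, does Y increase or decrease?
Y decreases

Taking the partial derivative:
∂Y/∂Z = -24Z^2

∂Y/∂Z = -24Z^2 < 0 (assuming positive values)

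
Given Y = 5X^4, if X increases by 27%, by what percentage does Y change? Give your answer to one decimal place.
160.1%

For Y = 5X^4:
If X → X(1 + 0.27)
Then Y → Y · (1 + 0.27)^4
     ≈ Y · 2.6014

Percentage change = ((1 + 0.27)^4 − 1) × 100% ≈ 160.1%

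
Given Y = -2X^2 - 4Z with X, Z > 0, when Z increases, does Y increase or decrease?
Y decreases

Taking the partial derivative:
∂Y/∂Z = -4

∂Y/∂Z = -4 < 0 (assuming positive values)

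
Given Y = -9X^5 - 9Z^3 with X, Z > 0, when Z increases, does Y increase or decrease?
Y decreases

Taking the partial derivative:
∂Y/∂Z = -27Z^2

∂Y/∂Z = -27Z^2 < 0 (assuming positive values)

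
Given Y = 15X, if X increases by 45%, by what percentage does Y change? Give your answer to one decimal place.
45.0%

For Y = 15X:
If X → X(1 + 0.45)
Then Y → Y · (1 + 0.45)^1
     = Y · 1.4500

Percentage change = ((1 + 0.45)^1 − 1) × 100% = 45.0%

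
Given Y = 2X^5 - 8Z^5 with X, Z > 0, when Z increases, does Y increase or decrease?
Y decreases

Taking the partial derivative:
∂Y/∂Z = -40Z^4

∂Y/∂Z = -40Z^4 < 0 (assuming positive values)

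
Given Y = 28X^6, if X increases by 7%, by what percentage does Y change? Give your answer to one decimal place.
50.1%

For Y = 28X^6:
If X → X(1 + 0.07)
Then Y → Y · (1 + 0.07)^6
     ≈ Y · 1.5007

Percentage change = ((1 + 0.07)^6 − 1) × 100% ≈ 50.1%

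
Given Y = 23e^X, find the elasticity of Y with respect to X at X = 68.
Elasticity = 68

Elasticity = (dY/dX) · (X/Y)

dY/dX = 23·e^X
At X = 68: dY/dX = 23·e^68, Y = 23·e^68

Elasticity = (23·e^68) · (68 / (23·e^68)) = 68

Interpretation: for a small percentage change in X, the percentage change in Y is approximately 68.00 times as large.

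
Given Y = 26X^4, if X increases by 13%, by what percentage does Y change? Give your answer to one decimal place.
63.0%

For Y = 26X^4:
If X → X(1 + 0.13)
Then Y → Y · (1 + 0.13)^4
     ≈ Y · 1.6305

Percentage change = ((1 + 0.13)^4 − 1) × 100% ≈ 63.0%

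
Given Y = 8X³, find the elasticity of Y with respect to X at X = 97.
Elasticity = 3

Elasticity = (dY/dX) · (X/Y)

dY/dX = 24·X²
At X = 97: dY/dX = 225816, Y = 7301384

Elasticity = 225816 · (97 / 7301384) = 3

Interpretation: for a small percentage change in X, the percentage change in Y is approximately 3.00 times as large.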